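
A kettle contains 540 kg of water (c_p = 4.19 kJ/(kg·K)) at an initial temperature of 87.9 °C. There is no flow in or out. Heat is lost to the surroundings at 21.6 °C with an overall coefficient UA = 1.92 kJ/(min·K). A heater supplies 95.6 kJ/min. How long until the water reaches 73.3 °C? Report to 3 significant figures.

2540 min

Lumped-capacitance energy balance: M c_p dT/dt = UA(T_amb − T) + Q̇.
τ = M c_p/UA = 1178.4 min; T_ss = T_amb + Q̇/UA = 21.6 + 95.6/1.92 = 71.392 °C.
T(t) = T_ss + (T₀ − T_ss)e^(−t/τ); set T = 73.3:
t = −τ ln[(T − T_ss)/(T₀ − T_ss)] = −1178.4 · ln(0.11560) = 2542.6 min.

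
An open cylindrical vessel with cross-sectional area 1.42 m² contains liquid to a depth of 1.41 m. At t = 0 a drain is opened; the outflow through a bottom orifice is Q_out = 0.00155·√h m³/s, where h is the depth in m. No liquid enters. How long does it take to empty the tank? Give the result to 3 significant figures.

2180 s

Volume balance on the tank: A dh/dt = −0.00155 √h.
This is separable: 2 d(√h)/dt = −0.00155/A, so √h = √h₀ − (0.00155/(2A)) t.
Tank is empty when √h = 0: t_empty = 2A√h₀/0.00155.
t_empty = 2·1.42·√1.41/0.00155 = 2.8400·1.1874/0.00155 = 2175.7 s.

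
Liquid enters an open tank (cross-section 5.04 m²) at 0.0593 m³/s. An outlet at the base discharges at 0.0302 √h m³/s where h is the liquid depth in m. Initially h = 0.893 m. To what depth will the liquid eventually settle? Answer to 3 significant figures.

3.86 m

Volume balance on the tank: A dh/dt = Q_in − 0.0302 √h. At steady state dh/dt = 0:
Q_in = 0.0302 √h_ss ⇒ √h_ss = 0.0593/0.0302 = 1.9636.
h_ss = 1.9636² = 3.8556 m. (Since h₀ = 0.893 m < h_ss, the level will rise toward this value.)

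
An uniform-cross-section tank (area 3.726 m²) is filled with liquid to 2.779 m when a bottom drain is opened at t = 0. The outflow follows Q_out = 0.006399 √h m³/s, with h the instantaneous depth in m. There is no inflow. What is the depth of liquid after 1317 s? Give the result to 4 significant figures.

With no inflow, A dh/dt = −0.006399 √h.
Separate and integrate: 2(√h − √h₀) = −(0.006399/A) t.
√h = √2.779 − 0.006399·1317/(2·3.726) = 1.66703 − 1.13090 = 0.536131.
h = 0.536131² = 0.287437 m.

0.2874 m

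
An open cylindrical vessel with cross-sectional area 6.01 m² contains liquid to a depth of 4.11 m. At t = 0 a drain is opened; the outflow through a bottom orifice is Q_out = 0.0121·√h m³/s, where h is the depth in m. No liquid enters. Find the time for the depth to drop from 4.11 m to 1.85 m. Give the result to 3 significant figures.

Volume balance on the tank: A dh/dt = −0.0121 √h.
∫ h^(−1/2) dh = −(0.0121/A) ∫ dt, giving 2√h = 2√h₀ − (0.0121/A) t.
t = 2A(√h₀ − √h)/0.0121 = 2·6.01·(√4.11 − √1.85)/0.0121
  = 12.020 × (2.0273 − 1.3601) / 0.0121 = 662.76 s.

663 s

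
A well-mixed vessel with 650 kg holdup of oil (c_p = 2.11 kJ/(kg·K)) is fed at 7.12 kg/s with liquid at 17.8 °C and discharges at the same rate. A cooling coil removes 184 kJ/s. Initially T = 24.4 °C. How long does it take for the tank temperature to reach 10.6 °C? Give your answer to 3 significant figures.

Energy balance: M c_p dT/dt = ṁ c_p (T_in − T) − 184.
τ = M/ṁ = 91.292 s; T_ss = T_in − Q̇/(ṁ c_p) = 5.5523 °C.
T(t) = T_ss + (T₀ − T_ss) e^(−t/τ). Set T = 10.6:
e^(−t/τ) = (10.6 − 5.5523)/(24.4 − 5.5523) = 0.26782
t = −91.292 · ln(0.26782) = 120.27 s.

120 s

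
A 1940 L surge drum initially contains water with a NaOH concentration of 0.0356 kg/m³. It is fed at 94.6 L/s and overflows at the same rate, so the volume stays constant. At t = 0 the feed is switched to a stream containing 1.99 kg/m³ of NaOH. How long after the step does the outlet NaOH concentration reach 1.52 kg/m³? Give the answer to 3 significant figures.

29.2 s

Mass balance on the solute (V constant): V dC/dt = Q(C_in − C), so τ = V/Q = 20.507 s.
C(t) = C_in + (C₀ − C_in) e^(−t/τ). Set C = 1.52 and solve for t:
e^(−t/τ) = (C − C_in)/(C₀ − C_in) = (1.52 − 1.99)/(0.0356 − 1.99) = 0.24048
t = −τ ln(…) = 20.507 × 1.4251 = 29.225 s.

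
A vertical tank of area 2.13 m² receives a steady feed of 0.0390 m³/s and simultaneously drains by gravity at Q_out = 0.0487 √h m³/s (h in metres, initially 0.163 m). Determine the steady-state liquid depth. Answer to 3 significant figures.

0.641 m

A dh/dt = Q_in − 0.0487 √h. Steady state requires inflow = outflow:
Q_in = 0.0487 √h_ss ⇒ √h_ss = 0.0390/0.0487 = 0.80082.
h_ss = 0.80082² = 0.64131 m. (Since h₀ = 0.163 m < h_ss, the level will rise toward this value.)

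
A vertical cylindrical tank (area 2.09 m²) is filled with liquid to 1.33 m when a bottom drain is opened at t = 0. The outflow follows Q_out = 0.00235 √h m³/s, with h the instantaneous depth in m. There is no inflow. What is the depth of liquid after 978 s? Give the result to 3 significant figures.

A dh/dt = −Q_out = −0.00235 √h.
Separate and integrate: 2(√h − √h₀) = −(0.00235/A) t.
√h = √1.33 − 0.00235·978/(2·2.09) = 1.1533 − 0.54983 = 0.60342.
h = 0.60342² = 0.36412 m.

0.364 m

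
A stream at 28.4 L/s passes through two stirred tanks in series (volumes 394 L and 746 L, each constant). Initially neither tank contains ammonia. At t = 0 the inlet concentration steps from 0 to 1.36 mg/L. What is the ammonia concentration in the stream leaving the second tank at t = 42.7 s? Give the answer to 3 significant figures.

0.863 mg/L

Species balance on tank i: dCᵢ/dt = (Cᵢ₋₁ − Cᵢ)/τᵢ with τᵢ = Vᵢ/Q.
τ₁ = 394/28.4 = 13.873 s; τ₂ = 746/28.4 = 26.268 s.
Solving the cascade with C₁(0)=C₂(0)=0 gives C₂(t) = C_in[1 − (τ₁ e^(−t/τ₁) − τ₂ e^(−t/τ₂))/(τ₁ − τ₂)].
At t = 42.7: e^(−t/τ₁) = 0.046057, e^(−t/τ₂) = 0.19680.
C₂ = 1.36·[1 − (13.873·0.046057 − 26.268·0.19680)/(-12.394)] = 1.36·0.63447 = 0.86289 mg/L.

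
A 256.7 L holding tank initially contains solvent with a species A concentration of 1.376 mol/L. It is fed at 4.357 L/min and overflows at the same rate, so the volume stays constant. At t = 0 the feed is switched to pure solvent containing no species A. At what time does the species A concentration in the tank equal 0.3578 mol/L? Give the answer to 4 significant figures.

Species balance: V dC/dt = Q(C_in − C) ⇒ τ = V/Q = 58.9167 min.
C(t) = C_in + (C₀ − C_in) e^(−t/τ). Set C = 0.3578 and solve for t:
e^(−t/τ) = (C − C_in)/(C₀ − C_in) = (0.3578 − 0)/(1.376 − 0) = 0.260029
t = −τ ln(…) = 58.9167 × 1.34696 = 79.3585 min.

79.36 min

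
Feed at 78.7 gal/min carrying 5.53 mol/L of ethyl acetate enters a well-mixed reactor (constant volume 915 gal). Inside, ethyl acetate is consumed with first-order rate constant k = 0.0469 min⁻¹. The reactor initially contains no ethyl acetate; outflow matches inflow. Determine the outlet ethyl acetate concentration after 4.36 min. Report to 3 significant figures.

1.57 mol/L

V dC/dt = Q(C_in − C) − k V C.
This is linear with rate a = Q/V + k = 0.13291 min⁻¹.
C_ss = Q C_in/(Q + kV) = 3.5786 mol/L; C(t) = C_ss + (C₀ − C_ss) e^(−a t).
C(4.36) = 3.5786 + (-3.5786)·e^(−0.13291·4.36) = 3.5786 + (-3.5786)·0.56018 = 1.5739 mol/L.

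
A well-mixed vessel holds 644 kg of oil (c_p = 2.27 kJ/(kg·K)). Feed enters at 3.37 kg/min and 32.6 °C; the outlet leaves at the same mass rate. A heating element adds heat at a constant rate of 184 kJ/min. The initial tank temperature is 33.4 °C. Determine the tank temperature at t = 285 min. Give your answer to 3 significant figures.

Energy balance: M c_p dT/dt = ṁ c_p (T_in − T) + 184.
Rearrange: dT/dt = (T_ss − T)/τ with τ = M/ṁ = 191.10 min and T_ss = T_in + Q̇/(ṁ c_p) = 56.653 °C.
Integrating: T(t) = T_ss + (T₀ − T_ss) e^(−t/τ).
T(285) = 56.653 + (-23.253)·e^(−285/191.10) = 56.653 + (-23.253)·0.22506 = 51.419 °C.

51.4 °C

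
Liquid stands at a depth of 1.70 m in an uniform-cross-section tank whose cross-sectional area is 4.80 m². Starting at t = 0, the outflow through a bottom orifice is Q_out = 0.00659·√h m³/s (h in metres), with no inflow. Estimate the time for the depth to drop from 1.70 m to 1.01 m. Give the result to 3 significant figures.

Accumulation of liquid (constant cross-section A): A dh/dt = −0.00659 √h.
This is separable: 2 d(√h)/dt = −0.00659/A, so √h = √h₀ − (0.00659/(2A)) t.
t = 2A(√h₀ − √h)/0.00659 = 2·4.80·(√1.70 − √1.01)/0.00659
  = 9.6000 × (1.3038 − 1.0050) / 0.00659 = 435.35 s.

435 s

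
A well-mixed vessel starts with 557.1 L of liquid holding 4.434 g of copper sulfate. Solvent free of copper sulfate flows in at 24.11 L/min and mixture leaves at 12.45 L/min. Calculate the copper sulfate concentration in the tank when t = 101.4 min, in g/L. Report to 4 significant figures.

0.0007558 g/L

Let m(t) be the amount of copper sulfate. Volume: V(t) = V₀ + (Q_in − Q_out) t = 557.1 + 11.6600 t; V(101.4) = 1739.42 L.
Solute balance: dm/dt = 0 − Q_out C = −Q_out m/V(t).
dm/m = −Q_out dt/(V₀ + 11.6600 t); integrating gives ln(m/m₀) = −(Q_out/(Q_in−Q_out)) ln(V/V₀).
m = m₀ (V₀/V)^(Q_out/(Q_in−Q_out)) = 4.434 × (557.1/1739.42)^(1.06775) = 1.31468 g.
C = m/V = 1.31468/1739.42 = 0.000755816 g/L.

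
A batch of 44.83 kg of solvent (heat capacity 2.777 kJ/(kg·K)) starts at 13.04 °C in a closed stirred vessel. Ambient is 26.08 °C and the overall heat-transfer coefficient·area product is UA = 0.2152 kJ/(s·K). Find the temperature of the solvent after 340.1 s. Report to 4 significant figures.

18.84 °C

Lumped-capacitance energy balance: M c_p dT/dt = UA(T_amb − T).
dT/dt = (T_ss − T)/τ with T_ss = T_amb = 26.0800 °C, τ = M c_p/UA = 44.83·2.777/0.2152 = 578.499 s.
Solution: T(t) = T_ss + (T₀ − T_ss) e^(−t/τ).
T(340.1) = 26.0800 + (-13.0400)·0.555492 = 18.8364 °C.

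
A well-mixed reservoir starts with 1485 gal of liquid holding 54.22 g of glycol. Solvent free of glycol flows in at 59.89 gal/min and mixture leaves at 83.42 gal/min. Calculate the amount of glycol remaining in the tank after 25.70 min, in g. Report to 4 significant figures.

Total volume: dV/dt = Q_in − Q_out = -23.5300 gal/min, so V(t) = 1485 − 23.5300 t and V(25.70) = 880.279 gal.
Species balance (pure solvent in): dm/dt = −Q_out · m/V(t).
dm/m = −Q_out dt/(V₀ − 23.5300 t); integrating gives ln(m/m₀) = −(Q_out/(Q_in−Q_out)) ln(V/V₀).
m = m₀ (V₀/V)^(Q_out/(Q_in−Q_out)) = 54.22 × (1485/880.279)^(-3.54526) = 8.49198 g.

8.492 g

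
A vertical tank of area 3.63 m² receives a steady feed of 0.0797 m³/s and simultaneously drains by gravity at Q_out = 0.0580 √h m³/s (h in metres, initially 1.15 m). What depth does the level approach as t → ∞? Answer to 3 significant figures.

1.89 m

A dh/dt = Q_in − 0.0580 √h. Steady state requires inflow = outflow:
Q_in = 0.0580 √h_ss ⇒ √h_ss = 0.0797/0.0580 = 1.3741.
h_ss = 1.3741² = 1.8883 m. (Since h₀ = 1.15 m < h_ss, the level will rise toward this value.)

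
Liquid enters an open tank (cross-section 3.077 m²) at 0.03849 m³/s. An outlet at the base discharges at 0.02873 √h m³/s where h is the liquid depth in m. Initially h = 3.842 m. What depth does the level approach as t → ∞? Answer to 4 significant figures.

A dh/dt = Q_in − 0.02873 √h. Steady state requires inflow = outflow:
Q_in = 0.02873 √h_ss ⇒ √h_ss = 0.03849/0.02873 = 1.33971.
h_ss = 1.33971² = 1.79484 m. (Since h₀ = 3.842 m > h_ss, the level will fall toward this value.)

1.795 m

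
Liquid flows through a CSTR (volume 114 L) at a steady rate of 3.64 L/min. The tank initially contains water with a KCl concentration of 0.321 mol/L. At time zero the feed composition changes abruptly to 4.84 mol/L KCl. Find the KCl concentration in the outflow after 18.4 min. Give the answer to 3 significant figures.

Species balance on the tank: V dC/dt = Q(C_in − C).
Time constant τ = V/Q = 114/3.64 = 31.319 min.
This is linear first-order; C(t) = C_in + (C₀ − C_in) e^(−t/τ).
C(18.4) = 4.84 + (0.321 − 4.84)·e^(−18.4/31.319) = 4.84 + (-4.5190)·0.55571 = 2.3287 mol/L.

2.33 mol/L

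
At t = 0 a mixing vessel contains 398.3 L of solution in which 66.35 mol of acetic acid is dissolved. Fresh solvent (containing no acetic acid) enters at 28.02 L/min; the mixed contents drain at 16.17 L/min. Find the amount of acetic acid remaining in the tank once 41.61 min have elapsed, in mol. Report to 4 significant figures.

22.10 mol

Let m(t) be the amount of acetic acid. Volume: V(t) = V₀ + (Q_in − Q_out) t = 398.3 + 11.8500 t; V(41.61) = 891.378 L.
Species balance (pure solvent in): dm/dt = −Q_out · m/V(t).
dm/m = −Q_out dt/(V₀ + 11.8500 t); integrating gives ln(m/m₀) = −(Q_out/(Q_in−Q_out)) ln(V/V₀).
m = m₀ (V₀/V)^(Q_out/(Q_in−Q_out)) = 66.35 × (398.3/891.378)^(1.36456) = 22.1028 mol.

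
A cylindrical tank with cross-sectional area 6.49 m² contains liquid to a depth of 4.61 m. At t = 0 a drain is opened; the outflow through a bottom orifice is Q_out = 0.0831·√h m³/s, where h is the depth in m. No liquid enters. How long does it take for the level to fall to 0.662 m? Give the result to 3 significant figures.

208 s

A dh/dt = −Q_out = −0.0831 √h.
Separate and integrate: 2(√h − √h₀) = −(0.0831/A) t.
t = 2A(√h₀ − √h)/0.0831 = 2·6.49·(√4.61 − √0.662)/0.0831
  = 12.980 × (2.1471 − 0.81363) / 0.0831 = 208.28 s.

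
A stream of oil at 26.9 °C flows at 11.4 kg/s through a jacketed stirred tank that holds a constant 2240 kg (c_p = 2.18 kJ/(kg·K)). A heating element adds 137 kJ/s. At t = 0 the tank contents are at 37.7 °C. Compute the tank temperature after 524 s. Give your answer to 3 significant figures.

Unsteady energy balance on the tank contents: M c_p dT/dt = ṁ c_p (T_in − T) + 137.
τ = M/ṁ = 196.49 s; T_ss = T_in + Q̇/(ṁ c_p) = 26.9 + 137/(11.4·2.18) = 32.413 °C.
Integrating: T(t) = T_ss + (T₀ − T_ss) e^(−t/τ).
T(524) = 32.413 + (5.2874)·e^(−524/196.49) = 32.413 + (5.2874)·0.069475 = 32.780 °C.

32.8 °C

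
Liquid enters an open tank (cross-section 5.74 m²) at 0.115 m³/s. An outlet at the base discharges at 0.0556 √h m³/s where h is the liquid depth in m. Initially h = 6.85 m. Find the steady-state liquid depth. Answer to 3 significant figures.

4.28 m

Mass balance (ρ constant): A dh/dt = Q_in − 0.0556 √h. At steady state dh/dt = 0:
Q_in = 0.0556 √h_ss ⇒ √h_ss = 0.115/0.0556 = 2.0683.
h_ss = 2.0683² = 4.2781 m. (Since h₀ = 6.85 m > h_ss, the level will fall toward this value.)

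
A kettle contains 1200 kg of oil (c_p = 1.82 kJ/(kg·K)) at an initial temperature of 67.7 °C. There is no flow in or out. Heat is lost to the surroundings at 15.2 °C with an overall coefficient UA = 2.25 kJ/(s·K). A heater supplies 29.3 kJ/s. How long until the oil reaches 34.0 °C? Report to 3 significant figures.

Energy balance: M c_p dT/dt = −UA(T − T_amb) + Q̇.
τ = M c_p/UA = 970.67 s; T_ss = T_amb + Q̇/UA = 15.2 + 29.3/2.25 = 28.222 °C.
T(t) = T_ss + (T₀ − T_ss)e^(−t/τ); set T = 34.0:
t = −τ ln[(T − T_ss)/(T₀ − T_ss)] = −970.67 · ln(0.14636) = 1865.3 s.

1870 s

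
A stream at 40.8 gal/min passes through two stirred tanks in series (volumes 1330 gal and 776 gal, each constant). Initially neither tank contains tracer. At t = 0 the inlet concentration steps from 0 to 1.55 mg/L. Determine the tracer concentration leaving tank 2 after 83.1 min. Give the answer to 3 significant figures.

Species balance on tank i: dCᵢ/dt = (Cᵢ₋₁ − Cᵢ)/τᵢ with τᵢ = Vᵢ/Q.
τ₁ = 1330/40.8 = 32.598 min; τ₂ = 776/40.8 = 19.020 min.
Tank 1: C₁ = C_in(1 − e^(−t/τ₁)). Tank 2 (τ₁ ≠ τ₂): C₂ = C_in[1 − (τ₁ e^(−t/τ₁) − τ₂ e^(−t/τ₂))/(τ₁ − τ₂)].
At t = 83.1: e^(−t/τ₁) = 0.078142, e^(−t/τ₂) = 0.012662.
C₂ = 1.55·[1 − (32.598·0.078142 − 19.020·0.012662)/(13.578)] = 1.55·0.83014 = 1.2867 mg/L.

1.29 mg/L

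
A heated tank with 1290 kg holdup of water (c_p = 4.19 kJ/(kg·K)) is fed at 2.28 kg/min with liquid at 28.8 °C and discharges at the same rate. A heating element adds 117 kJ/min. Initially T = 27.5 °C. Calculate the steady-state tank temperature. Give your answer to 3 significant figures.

41.0 °C

M c_p dT/dt = ṁ c_p (T_in − T) + Q̇.
At steady state dT/dt = 0 ⇒ T_ss = T_in + Q̇/(ṁ c_p) = 28.8 + 117/(2.28·4.19) = 41.047 °C.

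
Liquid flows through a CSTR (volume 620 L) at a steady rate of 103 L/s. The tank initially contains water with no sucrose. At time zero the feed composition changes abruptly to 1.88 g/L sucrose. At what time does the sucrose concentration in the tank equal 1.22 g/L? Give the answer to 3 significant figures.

Species balance: V dC/dt = Q(C_in − C) ⇒ τ = V/Q = 6.0194 s.
C(t) = C_in + (C₀ − C_in) e^(−t/τ). Set C = 1.22 and solve for t:
e^(−t/τ) = (C − C_in)/(C₀ − C_in) = (1.22 − 1.88)/(0 − 1.88) = 0.35106
t = −τ ln(…) = 6.0194 × 1.0468 = 6.3010 s.

6.30 s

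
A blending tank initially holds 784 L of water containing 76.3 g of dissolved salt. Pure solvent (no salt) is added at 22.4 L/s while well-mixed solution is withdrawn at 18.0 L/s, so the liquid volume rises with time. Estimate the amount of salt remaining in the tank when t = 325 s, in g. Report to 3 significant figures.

Total volume: dV/dt = Q_in − Q_out = 4.4000 L/s, so V(t) = 784 + 4.4000 t and V(325) = 2214.0 L.
Species balance (pure solvent in): dm/dt = −Q_out · m/V(t).
Separate: dm/m = −Q_out dt/V(t) ⇒ ln(m/m₀) = −(Q_out/(Q_in−Q_out)) ln(V/V₀).
m = m₀ (V₀/V)^(Q_out/(Q_in−Q_out)) = 76.3 × (784/2214.0)^(4.0909) = 1.0917 g.

1.09 g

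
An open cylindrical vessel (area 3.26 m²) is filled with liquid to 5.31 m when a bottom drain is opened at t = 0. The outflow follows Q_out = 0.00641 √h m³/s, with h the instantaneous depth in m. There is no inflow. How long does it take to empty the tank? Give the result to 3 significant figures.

2340 s

Mass balance (ρ constant): A dh/dt = −0.00641 √h.
This is separable: 2 d(√h)/dt = −0.00641/A, so √h = √h₀ − (0.00641/(2A)) t.
Tank is empty when √h = 0: t_empty = 2A√h₀/0.00641.
t_empty = 2·3.26·√5.31/0.00641 = 6.5200·2.3043/0.00641 = 2343.9 s.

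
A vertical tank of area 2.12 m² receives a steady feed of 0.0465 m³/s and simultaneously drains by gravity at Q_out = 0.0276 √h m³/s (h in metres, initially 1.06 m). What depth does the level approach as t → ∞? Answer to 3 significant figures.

A dh/dt = Q_in − 0.0276 √h. Steady state requires inflow = outflow:
Q_in = 0.0276 √h_ss ⇒ √h_ss = 0.0465/0.0276 = 1.6848.
h_ss = 1.6848² = 2.8385 m. (Since h₀ = 1.06 m < h_ss, the level will rise toward this value.)

2.84 m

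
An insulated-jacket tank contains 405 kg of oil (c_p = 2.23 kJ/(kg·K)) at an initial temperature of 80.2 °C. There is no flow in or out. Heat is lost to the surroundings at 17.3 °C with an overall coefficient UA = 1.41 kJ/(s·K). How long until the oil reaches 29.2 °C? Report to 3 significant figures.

1070 s

Heat balance on the well-mixed liquid: M c_p dT/dt = −UA(T − T_amb).
τ = M c_p/UA = 640.53 s; T_ss = T_amb = 17.300 °C.
T(t) = T_ss + (T₀ − T_ss)e^(−t/τ); set T = 29.2:
t = −τ ln[(T − T_ss)/(T₀ − T_ss)] = −640.53 · ln(0.18919) = 1066.5 s.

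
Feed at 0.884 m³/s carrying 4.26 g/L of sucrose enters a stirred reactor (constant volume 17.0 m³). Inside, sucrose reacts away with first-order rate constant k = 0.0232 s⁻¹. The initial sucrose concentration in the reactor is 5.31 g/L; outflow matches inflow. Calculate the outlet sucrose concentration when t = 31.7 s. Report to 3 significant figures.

3.16 g/L

V dC/dt = Q(C_in − C) − k V C.
This is linear with rate a = Q/V + k = 0.075200 s⁻¹.
C_ss = Q C_in/(Q + kV) = 2.9457 g/L; C(t) = C_ss + (C₀ − C_ss) e^(−a t).
C(31.7) = 2.9457 + (2.3643)·e^(−0.075200·31.7) = 2.9457 + (2.3643)·0.092196 = 3.1637 g/L.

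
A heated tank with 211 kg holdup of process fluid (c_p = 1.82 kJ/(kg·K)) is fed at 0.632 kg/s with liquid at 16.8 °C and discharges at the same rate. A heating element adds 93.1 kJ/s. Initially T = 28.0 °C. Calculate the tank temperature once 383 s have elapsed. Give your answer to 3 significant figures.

Unsteady energy balance on the tank contents: M c_p dT/dt = ṁ c_p (T_in − T) + 93.1.
Rearrange: dT/dt = (T_ss − T)/τ with τ = M/ṁ = 333.86 s and T_ss = T_in + Q̇/(ṁ c_p) = 97.740 °C.
T approaches T_ss exponentially: T(t) = T_ss + (T₀ − T_ss) e^(−t/τ).
T(383) = 97.740 + (-69.740)·e^(−383/333.86) = 97.740 + (-69.740)·0.31753 = 75.595 °C.

75.6 °C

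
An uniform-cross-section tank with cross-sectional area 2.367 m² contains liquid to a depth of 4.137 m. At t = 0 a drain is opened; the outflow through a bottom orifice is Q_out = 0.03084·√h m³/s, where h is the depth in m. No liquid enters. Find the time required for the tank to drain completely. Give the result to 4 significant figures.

Accumulation of liquid (constant cross-section A): A dh/dt = −0.03084 √h.
This is separable: 2 d(√h)/dt = −0.03084/A, so √h = √h₀ − (0.03084/(2A)) t.
Set h = 0: 2√h₀ = (0.03084/A) t_empty ⇒ t_empty = 2A√h₀/0.03084.
t_empty = 2·2.367·√4.137/0.03084 = 4.73400·2.03396/0.03084 = 312.217 s.

312.2 s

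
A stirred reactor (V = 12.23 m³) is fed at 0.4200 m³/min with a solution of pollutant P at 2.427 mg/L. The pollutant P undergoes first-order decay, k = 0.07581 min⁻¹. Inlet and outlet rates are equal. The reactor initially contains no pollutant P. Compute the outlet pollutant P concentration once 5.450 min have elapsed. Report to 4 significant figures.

Accumulation = in − out − consumed: V dC/dt = Q C_in − Q C − k V C.
This is linear with rate a = Q/V + k = 0.110152 min⁻¹.
C_ss = Q C_in/(Q + kV) = 0.756661 mg/L; C(t) = C_ss + (C₀ − C_ss) e^(−a t).
C(5.450) = 0.756661 + (-0.756661)·e^(−0.110152·5.450) = 0.756661 + (-0.756661)·0.548632 = 0.341532 mg/L.

0.3415 mg/L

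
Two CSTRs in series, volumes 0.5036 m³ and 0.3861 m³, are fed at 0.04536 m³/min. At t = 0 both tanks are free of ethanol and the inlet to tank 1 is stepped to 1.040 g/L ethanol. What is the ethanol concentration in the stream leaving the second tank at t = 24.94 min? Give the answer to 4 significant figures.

Each tank obeys Vᵢ dCᵢ/dt = Q(Cᵢ₋₁ − Cᵢ), so τᵢ = Vᵢ/Q.
τ₁ = 0.5036/0.04536 = 11.1023 min; τ₂ = 0.3861/0.04536 = 8.51190 min.
Tank 1: C₁ = C_in(1 − e^(−t/τ₁)). Tank 2 (τ₁ ≠ τ₂): C₂ = C_in[1 − (τ₁ e^(−t/τ₁) − τ₂ e^(−t/τ₂))/(τ₁ − τ₂)].
At t = 24.94: e^(−t/τ₁) = 0.105781, e^(−t/τ₂) = 0.0533963.
C₂ = 1.040·[1 − (11.1023·0.105781 − 8.51190·0.0533963)/(2.59039)] = 1.040·0.722084 = 0.750968 g/L.

0.7510 g/L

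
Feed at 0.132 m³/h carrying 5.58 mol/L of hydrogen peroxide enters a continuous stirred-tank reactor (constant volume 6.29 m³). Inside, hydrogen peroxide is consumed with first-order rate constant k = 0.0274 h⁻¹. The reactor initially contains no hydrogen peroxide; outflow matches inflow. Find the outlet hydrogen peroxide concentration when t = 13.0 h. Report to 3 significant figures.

1.13 mol/L

V dC/dt = Q(C_in − C) − k V C.
This is linear with rate a = Q/V + k = 0.048386 h⁻¹.
C_ss = Q C_in/(Q + kV) = 2.4201 mol/L; C(t) = C_ss + (C₀ − C_ss) e^(−a t).
C(13.0) = 2.4201 + (-2.4201)·e^(−0.048386·13.0) = 2.4201 + (-2.4201)·0.53312 = 1.1299 mol/L.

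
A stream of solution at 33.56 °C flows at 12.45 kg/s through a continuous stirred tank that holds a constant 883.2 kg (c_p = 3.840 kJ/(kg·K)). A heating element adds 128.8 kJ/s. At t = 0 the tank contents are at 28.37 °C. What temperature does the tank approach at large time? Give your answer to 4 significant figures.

36.25 °C

M c_p dT/dt = ṁ c_p (T_in − T) + Q̇.
At steady state dT/dt = 0 ⇒ T_ss = T_in + Q̇/(ṁ c_p) = 33.56 + 128.8/(12.45·3.840) = 36.2541 °C.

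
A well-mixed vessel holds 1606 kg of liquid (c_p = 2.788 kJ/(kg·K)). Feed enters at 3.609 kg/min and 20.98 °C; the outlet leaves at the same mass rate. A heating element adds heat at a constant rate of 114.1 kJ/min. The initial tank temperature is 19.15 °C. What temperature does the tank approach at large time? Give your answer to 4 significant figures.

Unsteady energy balance on the tank contents: M c_p dT/dt = ṁ c_p (T_in − T) + 114.1.
At steady state dT/dt = 0 ⇒ T_ss = T_in + Q̇/(ṁ c_p) = 20.98 + 114.1/(3.609·2.788) = 32.3198 °C.

32.32 °C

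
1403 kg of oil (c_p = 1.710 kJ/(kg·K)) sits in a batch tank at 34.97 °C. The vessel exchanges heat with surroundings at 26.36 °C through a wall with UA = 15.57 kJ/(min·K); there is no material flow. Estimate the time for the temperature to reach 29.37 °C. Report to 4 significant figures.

M c_p dT/dt = −UA(T − T_amb).
τ = M c_p/UA = 154.087 min; T_ss = T_amb = 26.3600 °C.
T(t) = T_ss + (T₀ − T_ss)e^(−t/τ); set T = 29.37:
t = −τ ln[(T − T_ss)/(T₀ − T_ss)] = −154.087 · ln(0.349593) = 161.943 min.

161.9 min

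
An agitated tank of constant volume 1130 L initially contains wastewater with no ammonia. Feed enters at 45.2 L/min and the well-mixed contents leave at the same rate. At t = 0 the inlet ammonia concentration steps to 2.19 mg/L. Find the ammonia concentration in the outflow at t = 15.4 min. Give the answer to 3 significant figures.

1.01 mg/L

Transient balance on the dissolved component: V dC/dt = Q(C_in − C).
So dC/dt = (C_in − C)/τ with τ = V/Q = 1130/45.2 = 25.000 min.
Integrating: C(t) = C_in + (C₀ − C_in) e^(−t/τ).
C(15.4) = 2.19 + (0 − 2.19)·e^(−15.4/25.000) = 2.19 + (-2.1900)·0.54010 = 1.0072 mg/L.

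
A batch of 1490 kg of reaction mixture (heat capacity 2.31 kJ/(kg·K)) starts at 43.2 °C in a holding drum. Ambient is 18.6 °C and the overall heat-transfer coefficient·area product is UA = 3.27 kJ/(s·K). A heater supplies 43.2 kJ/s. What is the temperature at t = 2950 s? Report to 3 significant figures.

32.5 °C

Lumped-capacitance energy balance: M c_p dT/dt = UA(T_amb − T) + Q̇.
dT/dt = (T_ss − T)/τ with T_ss = T_amb + Q̇/UA = 18.6 + 43.2/3.27 = 31.811 °C, τ = M c_p/UA = 1490·2.31/3.27 = 1052.6 s.
Integrating: T(t) = T_ss + (T₀ − T_ss) e^(−t/τ).
T(2950) = 31.811 + (11.389)·0.060648 = 32.502 °C.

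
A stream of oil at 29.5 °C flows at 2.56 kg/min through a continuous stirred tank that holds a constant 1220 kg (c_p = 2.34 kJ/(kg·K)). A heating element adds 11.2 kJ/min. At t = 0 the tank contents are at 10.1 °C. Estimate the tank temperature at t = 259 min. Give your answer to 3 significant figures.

19.0 °C

M c_p dT/dt = ṁ c_p (T_in − T) + Q̇.
Rearrange: dT/dt = (T_ss − T)/τ with τ = M/ṁ = 476.56 min and T_ss = T_in + Q̇/(ṁ c_p) = 31.370 °C.
Integrating: T(t) = T_ss + (T₀ − T_ss) e^(−t/τ).
T(259) = 31.370 + (-21.270)·e^(−259/476.56) = 31.370 + (-21.270)·0.58073 = 19.018 °C.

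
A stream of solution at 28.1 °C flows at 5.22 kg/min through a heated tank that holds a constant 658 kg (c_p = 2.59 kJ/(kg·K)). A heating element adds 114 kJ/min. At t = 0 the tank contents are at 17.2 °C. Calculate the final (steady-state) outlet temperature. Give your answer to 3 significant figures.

36.5 °C

Energy balance: M c_p dT/dt = ṁ c_p (T_in − T) + 114.
At steady state dT/dt = 0 ⇒ T_ss = T_in + Q̇/(ṁ c_p) = 28.1 + 114/(5.22·2.59) = 36.532 °C.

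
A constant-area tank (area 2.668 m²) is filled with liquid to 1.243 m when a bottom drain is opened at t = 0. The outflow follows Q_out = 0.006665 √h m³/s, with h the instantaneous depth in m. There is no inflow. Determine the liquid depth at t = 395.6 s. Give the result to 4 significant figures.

A dh/dt = −Q_out = −0.006665 √h.
Separate and integrate: 2(√h − √h₀) = −(0.006665/A) t.
√h = √1.243 − 0.006665·395.6/(2·2.668) = 1.11490 − 0.494129 = 0.620770.
h = 0.620770² = 0.385355 m.

0.3854 m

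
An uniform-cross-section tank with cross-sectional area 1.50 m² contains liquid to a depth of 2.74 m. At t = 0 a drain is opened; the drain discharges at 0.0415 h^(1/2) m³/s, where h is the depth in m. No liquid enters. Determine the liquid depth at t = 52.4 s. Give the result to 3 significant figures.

A dh/dt = −Q_out = −0.0415 √h.
∫ h^(−1/2) dh = −(0.0415/A) ∫ dt, giving 2√h = 2√h₀ − (0.0415/A) t.
√h = √2.74 − 0.0415·52.4/(2·1.50) = 1.6553 − 0.72487 = 0.93043.
h = 0.93043² = 0.86570 m.

0.866 m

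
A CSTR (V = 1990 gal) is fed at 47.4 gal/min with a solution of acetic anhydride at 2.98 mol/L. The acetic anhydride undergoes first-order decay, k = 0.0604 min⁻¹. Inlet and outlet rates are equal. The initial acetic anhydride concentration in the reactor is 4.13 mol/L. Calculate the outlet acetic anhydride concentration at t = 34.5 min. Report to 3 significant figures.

Accumulation = in − out − consumed: V dC/dt = Q C_in − Q C − k V C.
dC/dt = (Q/V) C_in − (Q/V + k) C; effective rate a = Q/V + k = 0.023819 + 0.0604 = 0.084219 min⁻¹.
C_ss = Q C_in/(Q + kV) = 0.84281 mol/L; C(t) = C_ss + (C₀ − C_ss) e^(−a t).
C(34.5) = 0.84281 + (3.2872)·e^(−0.084219·34.5) = 0.84281 + (3.2872)·0.054718 = 1.0227 mol/L.

1.02 mol/L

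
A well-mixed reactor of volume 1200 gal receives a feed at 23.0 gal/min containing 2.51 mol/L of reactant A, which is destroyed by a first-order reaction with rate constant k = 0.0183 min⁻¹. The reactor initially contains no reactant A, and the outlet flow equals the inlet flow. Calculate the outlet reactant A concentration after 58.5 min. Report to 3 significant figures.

Species balance: V dC/dt = Q C_in − Q C − k V C.
This is linear with rate a = Q/V + k = 0.037467 min⁻¹.
C_ss = Q C_in/(Q + kV) = 1.2840 mol/L; C(t) = C_ss + (C₀ − C_ss) e^(−a t).
C(58.5) = 1.2840 + (-1.2840)·e^(−0.037467·58.5) = 1.2840 + (-1.2840)·0.11172 = 1.1406 mol/L.

1.14 mol/L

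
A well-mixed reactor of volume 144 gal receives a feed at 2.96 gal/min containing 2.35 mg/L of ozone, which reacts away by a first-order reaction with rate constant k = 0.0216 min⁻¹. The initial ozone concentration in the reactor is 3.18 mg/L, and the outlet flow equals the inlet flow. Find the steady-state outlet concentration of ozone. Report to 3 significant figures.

Species balance: V dC/dt = Q C_in − Q C − k V C.
Steady state (dC/dt = 0): C_ss = Q C_in/(Q + kV) = C_in/(1 + kV/Q).
C_ss = 2.96·2.35/(2.96 + 0.0216·144) = 6.9560/6.0704 = 1.1459 mg/L.

1.15 mg/L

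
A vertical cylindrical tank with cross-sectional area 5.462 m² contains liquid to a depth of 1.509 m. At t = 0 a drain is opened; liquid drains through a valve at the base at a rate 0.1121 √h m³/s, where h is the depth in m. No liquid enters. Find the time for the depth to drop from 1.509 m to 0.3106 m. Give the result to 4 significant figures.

With no inflow, A dh/dt = −0.1121 √h.
∫ h^(−1/2) dh = −(0.1121/A) ∫ dt, giving 2√h = 2√h₀ − (0.1121/A) t.
t = 2A(√h₀ − √h)/0.1121 = 2·5.462·(√1.509 − √0.3106)/0.1121
  = 10.9240 × (1.22841 − 0.557315) / 0.1121 = 65.3977 s.

65.40 s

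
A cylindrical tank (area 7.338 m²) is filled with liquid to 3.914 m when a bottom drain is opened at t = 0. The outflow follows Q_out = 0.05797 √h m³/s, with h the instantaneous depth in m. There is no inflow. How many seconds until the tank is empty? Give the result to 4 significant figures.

A dh/dt = −Q_out = −0.05797 √h.
∫ h^(−1/2) dh = −(0.05797/A) ∫ dt, giving 2√h = 2√h₀ − (0.05797/A) t.
Tank is empty when √h = 0: t_empty = 2A√h₀/0.05797.
t_empty = 2·7.338·√3.914/0.05797 = 14.6760·1.97838/0.05797 = 500.858 s.

500.9 s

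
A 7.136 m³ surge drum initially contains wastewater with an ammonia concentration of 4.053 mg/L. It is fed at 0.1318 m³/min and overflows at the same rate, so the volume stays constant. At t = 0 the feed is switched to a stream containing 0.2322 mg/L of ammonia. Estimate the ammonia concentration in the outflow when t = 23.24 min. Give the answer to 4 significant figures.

Transient balance on the dissolved component: V dC/dt = Q(C_in − C).
Time constant τ = V/Q = 7.136/0.1318 = 54.1426 min.
Solution: C(t) = C_in + (C₀ − C_in) e^(−t/τ).
C(23.24) = 0.2322 + (4.053 − 0.2322)·e^(−23.24/54.1426) = 0.2322 + (3.82080)·0.651006 = 2.71956 mg/L.

2.720 mg/L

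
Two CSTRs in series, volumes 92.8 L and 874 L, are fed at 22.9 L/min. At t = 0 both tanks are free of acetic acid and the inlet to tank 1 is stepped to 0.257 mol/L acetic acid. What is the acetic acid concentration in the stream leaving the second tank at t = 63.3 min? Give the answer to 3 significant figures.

Each tank obeys Vᵢ dCᵢ/dt = Q(Cᵢ₋₁ − Cᵢ), so τᵢ = Vᵢ/Q.
τ₁ = 92.8/22.9 = 4.0524 min; τ₂ = 874/22.9 = 38.166 min.
Tank 1: C₁ = C_in(1 − e^(−t/τ₁)). Tank 2 (τ₁ ≠ τ₂): C₂ = C_in[1 − (τ₁ e^(−t/τ₁) − τ₂ e^(−t/τ₂))/(τ₁ − τ₂)].
At t = 63.3: e^(−t/τ₁) = 1.6450e-07, e^(−t/τ₂) = 0.19042.
C₂ = 0.257·[1 − (4.0524·1.6450e-07 − 38.166·0.19042)/(-34.114)] = 0.257·0.78696 = 0.20225 mol/L.

0.202 mol/L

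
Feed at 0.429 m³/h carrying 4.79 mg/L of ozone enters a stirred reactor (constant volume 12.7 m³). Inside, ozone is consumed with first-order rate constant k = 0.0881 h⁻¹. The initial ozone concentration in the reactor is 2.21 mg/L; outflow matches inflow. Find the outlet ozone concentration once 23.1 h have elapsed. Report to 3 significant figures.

Species balance: V dC/dt = Q C_in − Q C − k V C.
This is linear with rate a = Q/V + k = 0.12188 h⁻¹.
C_ss = Q C_in/(Q + kV) = 1.3276 mg/L; C(t) = C_ss + (C₀ − C_ss) e^(−a t).
C(23.1) = 1.3276 + (0.88243)·e^(−0.12188·23.1) = 1.3276 + (0.88243)·0.059880 = 1.3804 mg/L.

1.38 mg/L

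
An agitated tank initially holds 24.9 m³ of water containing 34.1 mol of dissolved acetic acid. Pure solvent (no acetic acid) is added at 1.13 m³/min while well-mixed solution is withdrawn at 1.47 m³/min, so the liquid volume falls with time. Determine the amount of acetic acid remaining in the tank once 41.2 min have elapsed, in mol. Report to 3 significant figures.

0.955 mol

Let m(t) be the amount of acetic acid. Volume: V(t) = V₀ + (Q_in − Q_out) t = 24.9 − 0.34000 t; V(41.2) = 10.892 m³.
Solute balance: dm/dt = 0 − Q_out C = −Q_out m/V(t).
Separate: dm/m = −Q_out dt/V(t) ⇒ ln(m/m₀) = −(Q_out/(Q_in−Q_out)) ln(V/V₀).
m = m₀ (V₀/V)^(Q_out/(Q_in−Q_out)) = 34.1 × (24.9/10.892)^(-4.3235) = 0.95546 mol.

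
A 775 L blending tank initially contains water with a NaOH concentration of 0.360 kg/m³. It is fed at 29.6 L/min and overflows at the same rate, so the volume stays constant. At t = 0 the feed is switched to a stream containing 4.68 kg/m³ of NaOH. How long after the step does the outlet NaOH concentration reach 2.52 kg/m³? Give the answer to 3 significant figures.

Unsteady species balance (constant V, well mixed): V dC/dt = Q(C_in − C), so τ = V/Q = 26.182 min.
C(t) = C_in + (C₀ − C_in) e^(−t/τ). Set C = 2.52 and solve for t:
e^(−t/τ) = (C − C_in)/(C₀ − C_in) = (2.52 − 4.68)/(0.360 − 4.68) = 0.50000
t = −τ ln(…) = 26.182 × 0.69315 = 18.148 min.

18.1 min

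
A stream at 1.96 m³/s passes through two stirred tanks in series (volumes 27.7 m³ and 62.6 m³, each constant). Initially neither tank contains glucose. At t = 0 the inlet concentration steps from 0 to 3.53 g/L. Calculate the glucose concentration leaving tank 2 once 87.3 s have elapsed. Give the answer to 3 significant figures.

3.12 g/L

Species balance on tank i: dCᵢ/dt = (Cᵢ₋₁ − Cᵢ)/τᵢ with τᵢ = Vᵢ/Q.
τ₁ = 27.7/1.96 = 14.133 s; τ₂ = 62.6/1.96 = 31.939 s.
Tank 1: C₁ = C_in(1 − e^(−t/τ₁)). Tank 2 (τ₁ ≠ τ₂): C₂ = C_in[1 − (τ₁ e^(−t/τ₁) − τ₂ e^(−t/τ₂))/(τ₁ − τ₂)].
At t = 87.3: e^(−t/τ₁) = 0.0020763, e^(−t/τ₂) = 0.065001.
C₂ = 3.53·[1 − (14.133·0.0020763 − 31.939·0.065001)/(-17.806)] = 3.53·0.88506 = 3.1242 g/L.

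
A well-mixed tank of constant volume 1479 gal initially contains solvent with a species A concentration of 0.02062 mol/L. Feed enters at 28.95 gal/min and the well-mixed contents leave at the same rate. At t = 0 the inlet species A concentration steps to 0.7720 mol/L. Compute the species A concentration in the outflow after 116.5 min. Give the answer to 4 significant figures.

0.6952 mol/L

Unsteady species balance (constant V, well mixed): V dC/dt = Q(C_in − C).
Time constant τ = V/Q = 1479/28.95 = 51.0881 min.
Integrating: C(t) = C_in + (C₀ − C_in) e^(−t/τ).
C(116.5) = 0.7720 + (0.02062 − 0.7720)·e^(−116.5/51.0881) = 0.7720 + (-0.751380)·0.102246 = 0.695175 mol/L.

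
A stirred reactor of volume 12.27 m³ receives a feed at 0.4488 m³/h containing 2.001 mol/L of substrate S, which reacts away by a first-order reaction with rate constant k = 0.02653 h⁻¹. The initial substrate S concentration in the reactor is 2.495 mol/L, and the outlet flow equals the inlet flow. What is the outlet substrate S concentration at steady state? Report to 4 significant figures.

Accumulation = in − out − consumed: V dC/dt = Q C_in − Q C − k V C.
At steady state: 0 = Q C_in − (Q + kV) C_ss, so C_ss = Q C_in/(Q + kV).
C_ss = 0.4488·2.001/(0.4488 + 0.02653·12.27) = 0.898049/0.774323 = 1.15979 mol/L.

1.160 mol/L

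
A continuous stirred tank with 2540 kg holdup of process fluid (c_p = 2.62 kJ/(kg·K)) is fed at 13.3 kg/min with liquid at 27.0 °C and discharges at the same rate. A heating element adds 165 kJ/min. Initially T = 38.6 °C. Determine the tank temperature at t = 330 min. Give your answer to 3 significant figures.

33.0 °C

Heat balance on the well-mixed liquid: M c_p dT/dt = ṁ c_p (T_in − T) + 165.
Rearrange: dT/dt = (T_ss − T)/τ with τ = M/ṁ = 190.98 min and T_ss = T_in + Q̇/(ṁ c_p) = 31.735 °C.
This is linear first-order; T(t) = T_ss + (T₀ − T_ss) e^(−t/τ).
T(330) = 31.735 + (6.8649)·e^(−330/190.98) = 31.735 + (6.8649)·0.17765 = 32.955 °C.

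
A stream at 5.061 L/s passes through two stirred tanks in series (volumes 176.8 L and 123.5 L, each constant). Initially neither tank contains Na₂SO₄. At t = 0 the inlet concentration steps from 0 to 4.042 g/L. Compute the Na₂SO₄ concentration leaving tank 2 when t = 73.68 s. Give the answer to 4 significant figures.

2.872 g/L

Each tank obeys Vᵢ dCᵢ/dt = Q(Cᵢ₋₁ − Cᵢ), so τᵢ = Vᵢ/Q.
τ₁ = 176.8/5.061 = 34.9338 s; τ₂ = 123.5/5.061 = 24.4023 s.
Solving the cascade with C₁(0)=C₂(0)=0 gives C₂(t) = C_in[1 − (τ₁ e^(−t/τ₁) − τ₂ e^(−t/τ₂))/(τ₁ − τ₂)].
At t = 73.68: e^(−t/τ₁) = 0.121343, e^(−t/τ₂) = 0.0488311.
C₂ = 4.042·[1 − (34.9338·0.121343 − 24.4023·0.0488311)/(10.5315)] = 4.042·0.710641 = 2.87241 g/L.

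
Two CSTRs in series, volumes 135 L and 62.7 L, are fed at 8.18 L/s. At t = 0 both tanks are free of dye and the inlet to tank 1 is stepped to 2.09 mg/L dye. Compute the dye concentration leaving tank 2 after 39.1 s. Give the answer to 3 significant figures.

Species balance on tank i: dCᵢ/dt = (Cᵢ₋₁ − Cᵢ)/τᵢ with τᵢ = Vᵢ/Q.
τ₁ = 135/8.18 = 16.504 s; τ₂ = 62.7/8.18 = 7.6650 s.
Tank 1: C₁ = C_in(1 − e^(−t/τ₁)). Tank 2 (τ₁ ≠ τ₂): C₂ = C_in[1 − (τ₁ e^(−t/τ₁) − τ₂ e^(−t/τ₂))/(τ₁ − τ₂)].
At t = 39.1: e^(−t/τ₁) = 0.093558, e^(−t/τ₂) = 0.0060901.
C₂ = 2.09·[1 − (16.504·0.093558 − 7.6650·0.0060901)/(8.8386)] = 2.09·0.83059 = 1.7359 mg/L.

1.74 mg/L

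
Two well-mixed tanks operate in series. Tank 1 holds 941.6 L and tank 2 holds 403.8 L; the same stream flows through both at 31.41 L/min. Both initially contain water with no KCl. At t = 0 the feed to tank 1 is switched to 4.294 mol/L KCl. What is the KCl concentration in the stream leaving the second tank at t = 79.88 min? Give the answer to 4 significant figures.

Each tank obeys Vᵢ dCᵢ/dt = Q(Cᵢ₋₁ − Cᵢ), so τᵢ = Vᵢ/Q.
τ₁ = 941.6/31.41 = 29.9777 min; τ₂ = 403.8/31.41 = 12.8558 min.
Solving the cascade with C₁(0)=C₂(0)=0 gives C₂(t) = C_in[1 − (τ₁ e^(−t/τ₁) − τ₂ e^(−t/τ₂))/(τ₁ − τ₂)].
At t = 79.88: e^(−t/τ₁) = 0.0696240, e^(−t/τ₂) = 0.00200212.
C₂ = 4.294·[1 − (29.9777·0.0696240 − 12.8558·0.00200212)/(17.1219)] = 4.294·0.879603 = 3.77702 mol/L.

3.777 mol/L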